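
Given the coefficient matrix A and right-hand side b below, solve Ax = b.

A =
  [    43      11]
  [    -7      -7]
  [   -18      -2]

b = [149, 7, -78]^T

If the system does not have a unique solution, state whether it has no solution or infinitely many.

x_1 = 5, x_2 = -6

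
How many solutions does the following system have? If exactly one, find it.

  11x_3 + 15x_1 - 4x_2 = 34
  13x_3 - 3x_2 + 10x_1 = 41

infinitely many solutions

Row-reduce:
R1 ← R1 / (15).
R2 ← R2 − 10·R1.
R2 ← R2 / (-1/3).
R1 ← R1 + 4/15·R2.
Rank is 2 with 3 unknowns, leaving x_3 free.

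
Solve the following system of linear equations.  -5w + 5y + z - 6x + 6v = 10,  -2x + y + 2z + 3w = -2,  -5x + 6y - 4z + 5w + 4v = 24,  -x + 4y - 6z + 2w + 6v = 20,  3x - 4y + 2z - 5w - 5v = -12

Row-reduce the augmented matrix:
R1 ← R1 / (-6).
R2 ← R2 + 2·R1.
R3 ← R3 + 5·R1.
R4 ← R4 + 1·R1.
R5 ← R5 − 3·R1.
R2 ← R2 / (-2/3).
R1 ← R1 + 5/6·R2.
R3 ← R3 − 11/6·R2.
R4 ← R4 − 19/6·R2.
R5 ← R5 + 3/2·R2.
R3 ← R3 / (-1/4).
R1 ← R1 + 9/4·R3.
R2 ← R2 + 5/2·R3.
R4 ← R4 − 7/4·R3.
R5 ← R5 + 5/4·R3.
R4 ← R4 / (179).
R1 ← R1 + 203·R4.
R2 ← R2 + 227·R4.
R3 ← R3 + 88·R4.
R5 ← R5 + 128·R4.
R5 ← R5 / (-135/179).
R1 ← R1 − 590/179·R5.
R2 ← R2 − 822/179·R5.
R3 ← R3 − 254/179·R5.
R4 ← R4 + 50/179·R5.
Reading off the reduced rows gives x = -4, y = -2, z = -4, w = 0, v = 0.

x = -4, y = -2, z = -4, w = 0, v = 0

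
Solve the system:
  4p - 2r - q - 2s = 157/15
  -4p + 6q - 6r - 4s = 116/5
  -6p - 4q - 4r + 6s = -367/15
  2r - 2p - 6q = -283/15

p = 3/2, q = 11/5, r = -4/3, s = -2

Row-reduce the augmented matrix:
R1 ← R1 / (4).
R2 ← R2 + 4·R1.
R3 ← R3 + 6·R1.
R4 ← R4 + 2·R1.
R2 ← R2 / (5).
R1 ← R1 + 1/4·R2.
R3 ← R3 + 11/2·R2.
R4 ← R4 + 13/2·R2.
R3 ← R3 / (-79/5).
R1 ← R1 + 9/10·R3.
R2 ← R2 + 8/5·R3.
R4 ← R4 + 47/5·R3.
R4 ← R4 / (-526/79).
R1 ← R1 + 47/79·R4.
R2 ← R2 + 66/79·R4.
R3 ← R3 − 18/79·R4.
Reading off the reduced rows gives p = 3/2, q = 11/5, r = -4/3, s = -2.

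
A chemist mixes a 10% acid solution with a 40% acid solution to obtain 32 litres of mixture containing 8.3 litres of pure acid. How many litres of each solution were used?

litres of solution A: 15, litres of solution B: 17

Let a = litres of solution A, b = litres of solution B.
  a + b = 32
  (1/10)a + (2/5)b = 83/10
From equation 1: a = 32 − b.
Substitute into equation 2 and solve: b = 17.
Then a = 15.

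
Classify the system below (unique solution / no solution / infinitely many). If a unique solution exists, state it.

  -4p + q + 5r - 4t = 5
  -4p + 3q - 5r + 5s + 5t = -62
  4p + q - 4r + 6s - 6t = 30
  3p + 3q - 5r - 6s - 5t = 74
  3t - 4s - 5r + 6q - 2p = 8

p = 6, q = 4, r = 1, s = -4, t = -5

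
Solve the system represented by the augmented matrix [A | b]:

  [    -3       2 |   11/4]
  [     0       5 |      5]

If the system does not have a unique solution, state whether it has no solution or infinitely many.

x_1 = -1/4, x_2 = 1

Row-reduce the augmented matrix:
R1 ← R1 / (-3).
R2 ← R2 / (5).
R1 ← R1 + 2/3·R2.
Reading off the reduced rows gives x_1 = -1/4, x_2 = 1.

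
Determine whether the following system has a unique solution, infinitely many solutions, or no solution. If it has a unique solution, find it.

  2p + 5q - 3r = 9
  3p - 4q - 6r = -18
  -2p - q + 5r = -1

p = -6, q = 3, r = -2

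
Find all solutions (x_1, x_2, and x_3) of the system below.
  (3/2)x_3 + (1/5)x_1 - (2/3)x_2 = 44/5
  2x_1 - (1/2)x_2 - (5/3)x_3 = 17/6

infinitely many solutions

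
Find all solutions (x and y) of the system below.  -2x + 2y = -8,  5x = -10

Row-reduce the augmented matrix:
R1 ← R1 / (-2).
R2 ← R2 − 5·R1.
R2 ← R2 / (5).
R1 ← R1 + 1·R2.
Reading off the reduced rows gives x = -2, y = -6.

x = -2, y = -6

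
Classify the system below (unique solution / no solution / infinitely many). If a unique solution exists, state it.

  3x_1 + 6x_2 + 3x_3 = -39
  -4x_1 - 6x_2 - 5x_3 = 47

infinitely many solutions

Row-reduce:
R1 ← R1 / (3).
R2 ← R2 + 4·R1.
R2 ← R2 / (2).
R1 ← R1 − 2·R2.
Rank is 2 with 3 unknowns, leaving x_3 free.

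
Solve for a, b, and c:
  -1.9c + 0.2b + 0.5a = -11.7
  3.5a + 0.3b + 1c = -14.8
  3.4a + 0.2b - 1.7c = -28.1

Row-reduce the augmented matrix:
R1 ← R1 / (1/2).
R2 ← R2 − 7/2·R1.
R3 ← R3 − 17/5·R1.
R2 ← R2 / (-11/10).
R1 ← R1 − 2/5·R2.
R3 ← R3 + 29/25·R2.
R3 ← R3 / (-193/50).
R1 ← R1 − 7/5·R3.
R2 ← R2 + 13·R3.
Reading off the reduced rows gives a = -6, b = 4, c = 5.

a = -6, b = 4, c = 5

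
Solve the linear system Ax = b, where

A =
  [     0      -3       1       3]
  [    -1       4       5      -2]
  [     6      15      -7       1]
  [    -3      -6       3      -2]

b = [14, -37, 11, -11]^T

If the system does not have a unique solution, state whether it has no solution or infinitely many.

no solution

Row-reduce:
Swap R1 and R2.
R1 ← R1 / (-1).
R3 ← R3 − 6·R1.
R4 ← R4 + 3·R1.
R2 ← R2 / (-3).
R1 ← R1 + 4·R2.
R3 ← R3 − 39·R2.
R4 ← R4 + 18·R2.
R3 ← R3 / (36).
R1 ← R1 + 19/3·R3.
R2 ← R2 + 1/3·R3.
R4 ← R4 + 18·R3.
Row 4 reduces to 0 = 3/2, a contradiction. The system is inconsistent.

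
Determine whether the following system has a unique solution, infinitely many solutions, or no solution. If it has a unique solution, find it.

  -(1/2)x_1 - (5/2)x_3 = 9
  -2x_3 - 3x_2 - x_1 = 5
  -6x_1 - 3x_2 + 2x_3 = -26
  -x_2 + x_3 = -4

no solution

Row-reduce:
R1 ← R1 / (-1/2).
R2 ← R2 + 1·R1.
R3 ← R3 + 6·R1.
R2 ← R2 / (-3).
R3 ← R3 + 3·R2.
R4 ← R4 + 1·R2.
R3 ← R3 / (29).
R1 ← R1 − 5·R3.
R2 ← R2 + 1·R3.
Row 4 reduces to 0 = 1/3, a contradiction. The system is inconsistent.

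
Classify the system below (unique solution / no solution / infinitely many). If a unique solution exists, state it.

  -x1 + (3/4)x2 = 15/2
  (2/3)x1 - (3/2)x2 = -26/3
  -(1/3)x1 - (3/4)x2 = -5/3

Row-reduce:
R1 ← R1 / (-1).
R2 ← R2 − 2/3·R1.
R3 ← R3 + 1/3·R1.
R2 ← R2 / (-1).
R1 ← R1 + 3/4·R2.
R3 ← R3 + 1·R2.
Row 3 reduces to 0 = -1/2, a contradiction. The system is inconsistent.

no solution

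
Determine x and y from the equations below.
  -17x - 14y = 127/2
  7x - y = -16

From equation 2: y = 16 + 7·x.
Substitute into equation 1 and solve: x = -5/2.
Then y = -3/2.

x = -5/2, y = -3/2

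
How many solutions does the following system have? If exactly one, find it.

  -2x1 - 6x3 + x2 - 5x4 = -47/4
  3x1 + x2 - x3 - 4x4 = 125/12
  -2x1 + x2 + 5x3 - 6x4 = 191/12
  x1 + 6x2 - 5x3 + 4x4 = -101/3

Row-reduce the augmented matrix:
R1 ← R1 / (-2).
R2 ← R2 − 3·R1.
R3 ← R3 + 2·R1.
R4 ← R4 − 1·R1.
R2 ← R2 / (5/2).
R1 ← R1 + 1/2·R2.
R4 ← R4 − 13/2·R2.
R3 ← R3 / (11).
R1 ← R1 − 1·R3.
R2 ← R2 + 4·R3.
R4 ← R4 − 18·R3.
R4 ← R4 / (1817/55).
R1 ← R1 − 16/55·R4.
R2 ← R2 + 273/55·R4.
R3 ← R3 + 1/11·R4.
Reading off the reduced rows gives x1 = 5/2, x2 = -11/4, x3 = 7/3, x4 = -2.

x1 = 5/2, x2 = -11/4, x3 = 7/3, x4 = -2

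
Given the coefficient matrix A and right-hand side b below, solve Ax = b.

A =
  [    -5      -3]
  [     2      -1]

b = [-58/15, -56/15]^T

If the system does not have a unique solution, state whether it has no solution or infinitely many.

x_1 = -2/3, x_2 = 12/5

Row-reduce the augmented matrix:
R1 ← R1 / (-5).
R2 ← R2 − 2·R1.
R2 ← R2 / (-11/5).
R1 ← R1 − 3/5·R2.
Reading off the reduced rows gives x_1 = -2/3, x_2 = 12/5.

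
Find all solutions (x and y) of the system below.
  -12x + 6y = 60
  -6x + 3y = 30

infinitely many solutions

Row-reduce:
R1 ← R1 / (-12).
R2 ← R2 + 6·R1.
Rank is 1 with 2 unknowns, leaving y free.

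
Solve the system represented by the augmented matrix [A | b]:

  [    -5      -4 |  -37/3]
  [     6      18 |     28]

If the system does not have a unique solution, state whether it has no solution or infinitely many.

Row-reduce the augmented matrix:
R1 ← R1 / (-5).
R2 ← R2 − 6·R1.
R2 ← R2 / (66/5).
R1 ← R1 − 4/5·R2.
Reading off the reduced rows gives x_1 = 5/3, x_2 = 1.

x_1 = 5/3, x_2 = 1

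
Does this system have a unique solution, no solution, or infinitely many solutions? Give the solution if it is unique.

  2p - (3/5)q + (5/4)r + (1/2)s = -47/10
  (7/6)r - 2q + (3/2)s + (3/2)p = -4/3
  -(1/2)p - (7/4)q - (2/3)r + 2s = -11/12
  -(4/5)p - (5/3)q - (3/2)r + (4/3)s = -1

Row-reduce the augmented matrix:
R1 ← R1 / (2).
R2 ← R2 − 3/2·R1.
R3 ← R3 + 1/2·R1.
R4 ← R4 + 4/5·R1.
R2 ← R2 / (-31/20).
R1 ← R1 + 3/10·R2.
R3 ← R3 + 19/10·R2.
R4 ← R4 + 143/75·R2.
R3 ← R3 / (-315/496).
R1 ← R1 − 18/31·R3.
R2 ← R2 + 55/372·R3.
R4 ← R4 + 7153/5580·R3.
R4 ← R4 / (-769/567).
R1 ← R1 − 5/7·R4.
R2 ← R2 + 170/189·R4.
R3 ← R3 + 74/63·R4.
Reading off the reduced rows gives p = -5, q = -3, r = 4, s = -3.

p = -5, q = -3, r = 4, s = -3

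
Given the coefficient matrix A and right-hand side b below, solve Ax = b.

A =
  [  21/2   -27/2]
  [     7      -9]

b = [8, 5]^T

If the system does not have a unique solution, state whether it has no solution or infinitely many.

no solution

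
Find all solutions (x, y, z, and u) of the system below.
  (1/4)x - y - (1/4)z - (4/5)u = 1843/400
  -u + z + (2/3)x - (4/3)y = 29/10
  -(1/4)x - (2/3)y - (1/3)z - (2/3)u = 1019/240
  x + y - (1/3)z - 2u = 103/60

x = -5/4, y = -5/2, z = -2, u = -12/5

Row-reduce the augmented matrix:
R1 ← R1 / (1/4).
R2 ← R2 − 2/3·R1.
R3 ← R3 + 1/4·R1.
R4 ← R4 − 1·R1.
R2 ← R2 / (4/3).
R1 ← R1 + 4·R2.
R3 ← R3 + 5/3·R2.
R4 ← R4 − 5·R2.
R3 ← R3 / (3/2).
R1 ← R1 − 4·R3.
R2 ← R2 − 5/4·R3.
R4 ← R4 + 67/12·R3.
R4 ← R4 / (-233/72).
R1 ← R1 − 1/3·R4.
R2 ← R2 − 107/120·R4.
R3 ← R3 + 1/30·R4.
Reading off the reduced rows gives x = -5/4, y = -5/2, z = -2, u = -12/5.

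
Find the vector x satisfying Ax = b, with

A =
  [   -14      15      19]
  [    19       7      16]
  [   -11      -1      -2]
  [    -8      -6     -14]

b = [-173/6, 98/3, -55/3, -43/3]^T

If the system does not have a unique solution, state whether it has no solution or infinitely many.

Row-reduce the augmented matrix:
R1 ← R1 / (-14).
R2 ← R2 − 19·R1.
R3 ← R3 + 11·R1.
R4 ← R4 + 8·R1.
R2 ← R2 / (383/14).
R1 ← R1 + 15/14·R2.
R3 ← R3 + 179/14·R2.
R4 ← R4 + 102/7·R2.
R3 ← R3 / (996/383).
R1 ← R1 − 107/383·R3.
R2 ← R2 − 585/383·R3.
R4 ← R4 + 996/383·R3.
R4 reduces to 0 = 0, so the extra equation is consistent.
Reading off the reduced rows gives x_1 = 5/3, x_2 = -1, x_3 = 1/2.

x_1 = 5/3, x_2 = -1, x_3 = 1/2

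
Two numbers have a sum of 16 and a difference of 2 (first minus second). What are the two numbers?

first number: 9, second number: 7

Let x = first number, y = second number.
  x + y = 16
  x - y = 2
From equation 1: x = 16 − y.
Substitute into equation 2 and solve: y = 7.
Then x = 9.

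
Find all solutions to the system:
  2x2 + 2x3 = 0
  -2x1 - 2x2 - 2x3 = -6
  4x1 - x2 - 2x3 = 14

Row-reduce the augmented matrix:
Swap R1 and R2.
R1 ← R1 / (-2).
R3 ← R3 − 4·R1.
R2 ← R2 / (2).
R1 ← R1 − 1·R2.
R3 ← R3 + 5·R2.
R3 ← R3 / (-1).
R2 ← R2 − 1·R3.
Reading off the reduced rows gives x1 = 3, x2 = 2, x3 = -2.

x1 = 3, x2 = 2, x3 = -2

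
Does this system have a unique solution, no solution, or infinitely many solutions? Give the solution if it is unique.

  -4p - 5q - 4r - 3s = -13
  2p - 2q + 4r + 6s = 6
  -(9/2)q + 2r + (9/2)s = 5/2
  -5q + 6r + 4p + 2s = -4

Row-reduce:
R1 ← R1 / (-4).
R2 ← R2 − 2·R1.
R4 ← R4 − 4·R1.
R2 ← R2 / (-9/2).
R1 ← R1 − 5/4·R2.
R3 ← R3 + 9/2·R2.
R4 ← R4 + 10·R2.
Swap R3 and R4.
R3 ← R3 / (-22/9).
R1 ← R1 − 14/9·R3.
R2 ← R2 + 4/9·R3.
Row 4 reduces to 0 = 3, a contradiction. The system is inconsistent.

no solution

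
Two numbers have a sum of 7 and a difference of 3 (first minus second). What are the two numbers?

Let x = first number, y = second number.
  x + y = 7
  x - y = 3
From equation 1: x = 7 − y.
Substitute into equation 2 and solve: y = 2.
Then x = 5.

first number: 5, second number: 2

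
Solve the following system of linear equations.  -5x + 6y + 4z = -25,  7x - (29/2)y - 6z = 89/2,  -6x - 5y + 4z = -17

Row-reduce:
R1 ← R1 / (-5).
R2 ← R2 − 7·R1.
R3 ← R3 + 6·R1.
R2 ← R2 / (-61/10).
R1 ← R1 + 6/5·R2.
R3 ← R3 + 61/5·R2.
Row 3 reduces to 0 = -6, a contradiction. The system is inconsistent.

no solution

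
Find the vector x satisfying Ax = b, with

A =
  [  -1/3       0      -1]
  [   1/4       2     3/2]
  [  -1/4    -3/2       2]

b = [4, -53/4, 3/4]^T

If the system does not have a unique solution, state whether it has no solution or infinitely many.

x_1 = -3, x_2 = -4, x_3 = -3

Row-reduce the augmented matrix:
R1 ← R1 / (-1/3).
R2 ← R2 − 1/4·R1.
R3 ← R3 + 1/4·R1.
R2 ← R2 / (2).
R3 ← R3 + 3/2·R2.
R3 ← R3 / (53/16).
R1 ← R1 − 3·R3.
R2 ← R2 − 3/8·R3.
Reading off the reduced rows gives x_1 = -3, x_2 = -4, x_3 = -3.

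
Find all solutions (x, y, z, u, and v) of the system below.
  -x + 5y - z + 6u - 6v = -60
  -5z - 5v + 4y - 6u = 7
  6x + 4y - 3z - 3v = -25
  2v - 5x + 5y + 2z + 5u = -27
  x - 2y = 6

x = -2, y = -4, z = -6, u = -3, v = 5

Row-reduce the augmented matrix:
R1 ← R1 / (-1).
R3 ← R3 − 6·R1.
R4 ← R4 + 5·R1.
R5 ← R5 − 1·R1.
R2 ← R2 / (4).
R1 ← R1 + 5·R2.
R3 ← R3 − 34·R2.
R4 ← R4 + 20·R2.
R5 ← R5 − 3·R2.
R3 ← R3 / (67/2).
R1 ← R1 + 21/4·R3.
R2 ← R2 + 5/4·R3.
R4 ← R4 + 18·R3.
R5 ← R5 − 11/4·R3.
R4 ← R4 / (-553/67).
R1 ← R1 − 9/67·R4.
R2 ← R2 − 117/67·R4.
R3 ← R3 − 174/67·R4.
R5 ← R5 − 225/67·R4.
R5 ← R5 / (85/79).
R1 ← R1 − 35/79·R5.
R2 ← R2 − 60/79·R5.
R3 ← R3 − 229/79·R5.
R4 ← R4 + 85/79·R5.
Reading off the reduced rows gives x = -2, y = -4, z = -6, u = -3, v = 5.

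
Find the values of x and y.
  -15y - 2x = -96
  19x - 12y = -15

x = 3, y = 6

Row-reduce the augmented matrix:
R1 ← R1 / (-2).
R2 ← R2 − 19·R1.
R2 ← R2 / (-309/2).
R1 ← R1 − 15/2·R2.
Reading off the reduced rows gives x = 3, y = 6.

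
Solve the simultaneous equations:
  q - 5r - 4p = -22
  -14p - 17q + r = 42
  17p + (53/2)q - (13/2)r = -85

Row-reduce:
R1 ← R1 / (-4).
R2 ← R2 + 14·R1.
R3 ← R3 − 17·R1.
R2 ← R2 / (-41/2).
R1 ← R1 + 1/4·R2.
R3 ← R3 − 123/4·R2.
Rank is 2 with 3 unknowns, leaving r free.

infinitely many solutions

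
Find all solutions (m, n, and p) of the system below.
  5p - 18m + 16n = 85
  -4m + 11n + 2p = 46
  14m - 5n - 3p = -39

infinitely many solutions

Row-reduce:
R1 ← R1 / (-18).
R2 ← R2 + 4·R1.
R3 ← R3 − 14·R1.
R2 ← R2 / (67/9).
R1 ← R1 + 8/9·R2.
R3 ← R3 − 67/9·R2.
Rank is 2 with 3 unknowns, leaving p free.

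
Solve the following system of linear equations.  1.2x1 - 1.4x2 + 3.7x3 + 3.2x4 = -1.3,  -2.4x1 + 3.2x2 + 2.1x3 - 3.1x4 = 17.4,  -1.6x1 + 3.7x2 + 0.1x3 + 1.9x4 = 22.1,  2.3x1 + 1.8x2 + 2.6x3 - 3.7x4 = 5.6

Row-reduce the augmented matrix:
R1 ← R1 / (6/5).
R2 ← R2 + 12/5·R1.
R3 ← R3 + 8/5·R1.
R4 ← R4 − 23/10·R1.
R2 ← R2 / (2/5).
R1 ← R1 + 7/6·R2.
R3 ← R3 − 11/6·R2.
R4 ← R4 − 269/60·R2.
R3 ← R3 / (-4621/120).
R1 ← R1 − 739/24·R3.
R2 ← R2 − 95/4·R3.
R4 ← R4 + 26633/240·R3.
R4 ← R4 / (-3882617/184840).
R1 ← R1 − 94795/18484·R4.
R2 ← R2 − 12592/4621·R4.
R3 ← R3 − 1075/4621·R4.
Reading off the reduced rows gives x1 = -1, x2 = 5, x3 = 1, x4 = 1.

x1 = -1, x2 = 5, x3 = 1, x4 = 1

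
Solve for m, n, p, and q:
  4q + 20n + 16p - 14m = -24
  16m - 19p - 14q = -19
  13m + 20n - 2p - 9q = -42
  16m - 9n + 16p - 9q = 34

m = 0, n = -2, p = 1, q = 0

Row-reduce the augmented matrix:
R1 ← R1 / (-14).
R2 ← R2 − 16·R1.
R3 ← R3 − 13·R1.
R4 ← R4 − 16·R1.
R2 ← R2 / (160/7).
R1 ← R1 + 10/7·R2.
R3 ← R3 − 270/7·R2.
R4 ← R4 − 97/7·R2.
R3 ← R3 / (225/16).
R1 ← R1 + 19/16·R3.
R2 ← R2 + 1/32·R3.
R4 ← R4 − 1111/32·R3.
R4 ← R4 / (-449/18).
R1 ← R1 − 1/45·R4.
R2 ← R2 + 7/18·R4.
R3 ← R3 − 34/45·R4.
Reading off the reduced rows gives m = 0, n = -2, p = 1, q = 0.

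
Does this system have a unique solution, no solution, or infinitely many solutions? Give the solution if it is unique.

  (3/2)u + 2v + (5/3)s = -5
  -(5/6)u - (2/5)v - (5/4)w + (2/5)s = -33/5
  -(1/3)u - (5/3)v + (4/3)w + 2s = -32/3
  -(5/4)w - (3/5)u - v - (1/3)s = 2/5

u = 6, v = -2, w = 0, s = -6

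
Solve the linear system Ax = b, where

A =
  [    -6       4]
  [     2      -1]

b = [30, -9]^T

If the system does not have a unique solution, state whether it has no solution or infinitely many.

x_1 = -3, x_2 = 3

Row-reduce the augmented matrix:
R1 ← R1 / (-6).
R2 ← R2 − 2·R1.
R2 ← R2 / (1/3).
R1 ← R1 + 2/3·R2.
Reading off the reduced rows gives x_1 = -3, x_2 = 3.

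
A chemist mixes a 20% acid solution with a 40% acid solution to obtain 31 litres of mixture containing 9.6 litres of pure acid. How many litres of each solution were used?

litres of solution A: 14, litres of solution B: 17

Let a = litres of solution A, b = litres of solution B.
  a + b = 31
  (1/5)a + (2/5)b = 48/5
From equation 1: a = 31 − b.
Substitute into equation 2 and solve: b = 17.
Then a = 14.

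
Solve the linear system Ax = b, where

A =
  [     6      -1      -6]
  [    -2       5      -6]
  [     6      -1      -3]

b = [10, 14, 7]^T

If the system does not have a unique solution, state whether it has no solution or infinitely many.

Row-reduce the augmented matrix:
R1 ← R1 / (6).
R2 ← R2 + 2·R1.
R3 ← R3 − 6·R1.
R2 ← R2 / (14/3).
R1 ← R1 + 1/6·R2.
R3 ← R3 / (3).
R1 ← R1 + 9/7·R3.
R2 ← R2 + 12/7·R3.
Reading off the reduced rows gives x_1 = 1, x_2 = 2, x_3 = -1.

x_1 = 1, x_2 = 2, x_3 = -1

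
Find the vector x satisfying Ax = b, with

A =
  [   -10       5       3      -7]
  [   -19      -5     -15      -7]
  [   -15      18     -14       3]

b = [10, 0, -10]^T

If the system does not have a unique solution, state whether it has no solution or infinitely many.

infinitely many solutions

Row-reduce:
R1 ← R1 / (-10).
R2 ← R2 + 19·R1.
R3 ← R3 + 15·R1.
R2 ← R2 / (-29/2).
R1 ← R1 + 1/2·R2.
R3 ← R3 − 21/2·R2.
R3 ← R3 / (-4856/145).
R1 ← R1 − 12/29·R3.
R2 ← R2 − 207/145·R3.
Rank is 3 with 4 unknowns, leaving x_4 free.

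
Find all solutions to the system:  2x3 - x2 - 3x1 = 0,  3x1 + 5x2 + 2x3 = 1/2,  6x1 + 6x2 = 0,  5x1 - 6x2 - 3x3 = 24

Row-reduce:
R1 ← R1 / (-3).
R2 ← R2 − 3·R1.
R3 ← R3 − 6·R1.
R4 ← R4 − 5·R1.
R2 ← R2 / (4).
R1 ← R1 − 1/3·R2.
R3 ← R3 − 4·R2.
R4 ← R4 + 23/3·R2.
Swap R3 and R4.
R3 ← R3 / (8).
R1 ← R1 + 1·R3.
R2 ← R2 − 1·R3.
Row 4 reduces to 0 = -1/2, a contradiction. The system is inconsistent.

no solution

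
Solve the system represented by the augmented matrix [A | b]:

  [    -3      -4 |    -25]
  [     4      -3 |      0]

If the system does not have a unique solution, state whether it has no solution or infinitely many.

Row-reduce the augmented matrix:
R1 ← R1 / (-3).
R2 ← R2 − 4·R1.
R2 ← R2 / (-25/3).
R1 ← R1 − 4/3·R2.
Reading off the reduced rows gives x_1 = 3, x_2 = 4.

x_1 = 3, x_2 = 4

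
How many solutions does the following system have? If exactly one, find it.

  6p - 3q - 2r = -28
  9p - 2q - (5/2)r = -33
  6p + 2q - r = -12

Row-reduce:
R1 ← R1 / (6).
R2 ← R2 − 9·R1.
R3 ← R3 − 6·R1.
R2 ← R2 / (5/2).
R1 ← R1 + 1/2·R2.
R3 ← R3 − 5·R2.
Row 3 reduces to 0 = -2, a contradiction. The system is inconsistent.

no solution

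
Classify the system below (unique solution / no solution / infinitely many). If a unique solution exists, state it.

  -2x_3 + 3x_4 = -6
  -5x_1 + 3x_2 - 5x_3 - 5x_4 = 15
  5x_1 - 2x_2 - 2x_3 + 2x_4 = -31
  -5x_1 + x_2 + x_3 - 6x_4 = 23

Row-reduce the augmented matrix:
Swap R1 and R2.
R1 ← R1 / (-5).
R3 ← R3 − 5·R1.
R4 ← R4 + 5·R1.
Swap R2 and R3.
R1 ← R1 + 3/5·R2.
R4 ← R4 + 2·R2.
R3 ← R3 / (-2).
R1 ← R1 + 16/5·R3.
R2 ← R2 + 7·R3.
R4 ← R4 + 8·R3.
R4 ← R4 / (-19).
R1 ← R1 + 28/5·R4.
R2 ← R2 + 27/2·R4.
R3 ← R3 + 3/2·R4.
Reading off the reduced rows gives x_1 = -3, x_2 = 5, x_3 = 3, x_4 = 0.

x_1 = -3, x_2 = 5, x_3 = 3, x_4 = 0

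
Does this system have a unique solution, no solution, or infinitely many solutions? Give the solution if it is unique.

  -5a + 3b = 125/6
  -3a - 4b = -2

a = -8/3, b = 5/2

Row-reduce the augmented matrix:
R1 ← R1 / (-5).
R2 ← R2 + 3·R1.
R2 ← R2 / (-29/5).
R1 ← R1 + 3/5·R2.
Reading off the reduced rows gives a = -8/3, b = 5/2.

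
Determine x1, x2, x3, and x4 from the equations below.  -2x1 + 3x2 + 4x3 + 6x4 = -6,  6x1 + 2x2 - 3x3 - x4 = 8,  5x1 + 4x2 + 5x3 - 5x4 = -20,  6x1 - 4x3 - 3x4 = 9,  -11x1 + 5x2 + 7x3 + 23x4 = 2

x1 = 0, x2 = 0, x3 = -3, x4 = 1

Row-reduce the augmented matrix:
R1 ← R1 / (-2).
R2 ← R2 − 6·R1.
R3 ← R3 − 5·R1.
R4 ← R4 − 6·R1.
R5 ← R5 + 11·R1.
R2 ← R2 / (11).
R1 ← R1 + 3/2·R2.
R3 ← R3 − 23/2·R2.
R4 ← R4 − 9·R2.
R5 ← R5 + 23/2·R2.
R3 ← R3 / (123/22).
R1 ← R1 + 17/22·R3.
R2 ← R2 − 9/11·R3.
R4 ← R4 − 7/11·R3.
R5 ← R5 + 123/22·R3.
R4 ← R4 / (81/41).
R1 ← R1 + 72/41·R4.
R2 ← R2 − 110/41·R4.
R3 ← R3 + 57/41·R4.
R5 reduces to 0 = 0, so the extra equation is consistent.
Reading off the reduced rows gives x1 = 0, x2 = 0, x3 = -3, x4 = 1.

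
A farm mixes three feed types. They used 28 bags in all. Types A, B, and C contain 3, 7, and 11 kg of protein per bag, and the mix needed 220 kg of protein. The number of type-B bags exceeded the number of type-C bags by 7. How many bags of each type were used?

Let a = type-A bags, b = type-B bags, c = type-C bags.
  c + a + b = 28
  3a + 7b + 11c = 220
  b - c = 7
Row-reduce the augmented matrix:
R2 ← R2 − 3·R1.
R2 ← R2 / (4).
R1 ← R1 − 1·R2.
R3 ← R3 − 1·R2.
R3 ← R3 / (-3).
R1 ← R1 + 1·R3.
R2 ← R2 − 2·R3.
Reading off the reduced rows gives a = 3, b = 16, c = 9.

type-A bags: 3, type-B bags: 16, type-C bags: 9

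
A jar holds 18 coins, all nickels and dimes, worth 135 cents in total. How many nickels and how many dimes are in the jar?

Let n = nickels, d = dimes.
  n + d = 18
  10d + 5n = 135
From equation 1: n = 18 − d.
Substitute into equation 2 and solve: d = 9.
Then n = 9.

nickels: 9, dimes: 9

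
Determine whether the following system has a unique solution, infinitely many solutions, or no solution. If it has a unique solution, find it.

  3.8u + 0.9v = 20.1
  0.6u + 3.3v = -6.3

u = 6, v = -3

Row-reduce the augmented matrix:
R1 ← R1 / (19/5).
R2 ← R2 − 3/5·R1.
R2 ← R2 / (60/19).
R1 ← R1 − 9/38·R2.
Reading off the reduced rows gives u = 6, v = -3.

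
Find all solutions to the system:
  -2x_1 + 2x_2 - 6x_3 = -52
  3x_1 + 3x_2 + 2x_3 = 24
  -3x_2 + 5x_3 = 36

Row-reduce the augmented matrix:
R1 ← R1 / (-2).
R2 ← R2 − 3·R1.
R2 ← R2 / (6).
R1 ← R1 + 1·R2.
R3 ← R3 + 3·R2.
R3 ← R3 / (3/2).
R1 ← R1 − 11/6·R3.
R2 ← R2 + 7/6·R3.
Reading off the reduced rows gives x_1 = 6, x_2 = -2, x_3 = 6.

x_1 = 6, x_2 = -2, x_3 = 6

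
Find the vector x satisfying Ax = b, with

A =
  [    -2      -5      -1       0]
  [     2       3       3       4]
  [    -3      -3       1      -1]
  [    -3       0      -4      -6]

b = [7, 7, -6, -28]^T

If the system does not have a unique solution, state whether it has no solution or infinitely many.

x_1 = 6, x_2 = -4, x_3 = 1, x_4 = 1

Row-reduce the augmented matrix:
R1 ← R1 / (-2).
R2 ← R2 − 2·R1.
R3 ← R3 + 3·R1.
R4 ← R4 + 3·R1.
R2 ← R2 / (-2).
R1 ← R1 − 5/2·R2.
R3 ← R3 − 9/2·R2.
R4 ← R4 − 15/2·R2.
R3 ← R3 / (7).
R1 ← R1 − 3·R3.
R2 ← R2 + 1·R3.
R4 ← R4 − 5·R3.
R4 ← R4 / (23/7).
R1 ← R1 − 11/7·R4.
R2 ← R2 + 6/7·R4.
R3 ← R3 − 8/7·R4.
Reading off the reduced rows gives x_1 = 6, x_2 = -4, x_3 = 1, x_4 = 1.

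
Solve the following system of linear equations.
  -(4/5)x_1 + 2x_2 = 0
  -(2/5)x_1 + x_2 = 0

infinitely many solutions

Row-reduce:
R1 ← R1 / (-4/5).
R2 ← R2 + 2/5·R1.
Rank is 1 with 2 unknowns, leaving x_2 free.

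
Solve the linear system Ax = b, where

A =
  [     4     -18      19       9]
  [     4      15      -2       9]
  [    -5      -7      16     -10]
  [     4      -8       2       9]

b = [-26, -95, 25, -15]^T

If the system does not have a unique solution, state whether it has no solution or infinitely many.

Row-reduce the augmented matrix:
R1 ← R1 / (4).
R2 ← R2 − 4·R1.
R3 ← R3 + 5·R1.
R4 ← R4 − 4·R1.
R2 ← R2 / (33).
R1 ← R1 + 9/2·R2.
R3 ← R3 + 59/2·R2.
R4 ← R4 − 10·R2.
R3 ← R3 / (923/44).
R1 ← R1 − 83/44·R3.
R2 ← R2 + 7/11·R3.
R4 ← R4 + 117/11·R3.
R4 ← R4 / (45/71).
R1 ← R1 − 1973/923·R4.
R2 ← R2 − 35/923·R4.
R3 ← R3 − 55/923·R4.
Reading off the reduced rows gives x_1 = 1, x_2 = -4, x_3 = -3, x_4 = -5.

x_1 = 1, x_2 = -4, x_3 = -3, x_4 = -5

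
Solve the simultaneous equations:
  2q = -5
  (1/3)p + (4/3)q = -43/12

p = -3/4, q = -5/2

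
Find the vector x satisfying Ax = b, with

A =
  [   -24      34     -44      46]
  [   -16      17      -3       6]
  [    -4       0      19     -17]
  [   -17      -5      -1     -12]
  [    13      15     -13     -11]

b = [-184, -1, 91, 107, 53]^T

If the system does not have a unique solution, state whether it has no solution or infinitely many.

x_1 = -2, x_2 = 0, x_3 = -1, x_4 = -6

Row-reduce the augmented matrix:
R1 ← R1 / (-24).
R2 ← R2 + 16·R1.
R3 ← R3 + 4·R1.
R4 ← R4 + 17·R1.
R5 ← R5 − 13·R1.
R2 ← R2 / (-17/3).
R1 ← R1 + 17/12·R2.
R3 ← R3 + 17/3·R2.
R4 ← R4 + 349/12·R2.
R5 ← R5 − 401/12·R2.
Swap R3 and R4.
R3 ← R3 / (-7139/68).
R1 ← R1 + 19/4·R3.
R2 ← R2 + 79/17·R3.
R5 ← R5 − 8055/68·R3.
Swap R4 and R5.
R4 ← R4 / (-25315/649).
R1 ← R1 − 350/649·R4.
R2 ← R2 − 469/649·R4.
R3 ← R3 + 507/649·R4.
R5 reduces to 0 = 0, so the extra equation is consistent.
Reading off the reduced rows gives x_1 = -2, x_2 = 0, x_3 = -1, x_4 = -6.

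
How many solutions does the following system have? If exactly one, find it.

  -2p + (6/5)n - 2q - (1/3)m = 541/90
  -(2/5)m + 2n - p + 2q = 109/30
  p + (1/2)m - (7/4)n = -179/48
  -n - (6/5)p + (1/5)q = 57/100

Row-reduce the augmented matrix:
R1 ← R1 / (-1/3).
R2 ← R2 + 2/5·R1.
R3 ← R3 − 1/2·R1.
R2 ← R2 / (14/25).
R1 ← R1 + 18/5·R2.
R3 ← R3 − 1/20·R2.
R4 ← R4 + 1·R2.
R3 ← R3 / (-17/8).
R1 ← R1 − 15·R3.
R2 ← R2 − 5/2·R3.
R4 ← R4 − 13/10·R3.
R4 ← R4 / (3559/595).
R1 ← R1 − 1230/119·R4.
R2 ← R2 − 460/119·R4.
R3 ← R3 − 190/119·R4.
Reading off the reduced rows gives m = 8/3, n = 7/4, p = -2, q = -2/5.

m = 8/3, n = 7/4, p = -2, q = -2/5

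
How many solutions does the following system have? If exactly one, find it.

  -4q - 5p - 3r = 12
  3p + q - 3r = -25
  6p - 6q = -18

p = -4, q = -1, r = 4

Row-reduce the augmented matrix:
R1 ← R1 / (-5).
R2 ← R2 − 3·R1.
R3 ← R3 − 6·R1.
R2 ← R2 / (-7/5).
R1 ← R1 − 4/5·R2.
R3 ← R3 + 54/5·R2.
R3 ← R3 / (234/7).
R1 ← R1 + 15/7·R3.
R2 ← R2 − 24/7·R3.
Reading off the reduced rows gives p = -4, q = -1, r = 4.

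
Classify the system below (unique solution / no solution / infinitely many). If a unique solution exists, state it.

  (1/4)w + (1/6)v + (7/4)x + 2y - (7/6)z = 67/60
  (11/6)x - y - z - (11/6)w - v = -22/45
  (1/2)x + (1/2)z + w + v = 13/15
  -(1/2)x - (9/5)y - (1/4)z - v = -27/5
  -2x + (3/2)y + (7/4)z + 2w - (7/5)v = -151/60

x = 2/5, y = 3/2, z = 2, w = -7/3, v = 2

Row-reduce the augmented matrix:
R1 ← R1 / (7/4).
R2 ← R2 − 11/6·R1.
R3 ← R3 − 1/2·R1.
R4 ← R4 + 1/2·R1.
R5 ← R5 + 2·R1.
R2 ← R2 / (-65/21).
R1 ← R1 − 8/7·R2.
R3 ← R3 + 4/7·R2.
R4 ← R4 + 43/35·R2.
R5 ← R5 − 53/14·R2.
R3 ← R3 / (103/130).
R1 ← R1 + 38/65·R3.
R2 ← R2 + 14/195·R3.
R4 ← R4 + 873/1300·R3.
R5 ← R5 − 179/260·R3.
R4 ← R4 / (4157/2060).
R1 ← R1 − 35/103·R4.
R2 ← R2 − 82/103·R4.
R3 ← R3 − 171/103·R4.
R5 ← R5 + 585/412·R4.
R5 ← R5 / (-68734/20785).
R1 ← R1 − 1826/4157·R5.
R2 ← R2 − 1190/4157·R5.
R3 ← R3 − 4408/4157·R5.
R4 ← R4 − 1040/4157·R5.
Reading off the reduced rows gives x = 2/5, y = 3/2, z = 2, w = -7/3, v = 2.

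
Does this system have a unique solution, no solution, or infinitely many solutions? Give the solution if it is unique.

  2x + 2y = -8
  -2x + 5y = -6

Row-reduce the augmented matrix:
R1 ← R1 / (2).
R2 ← R2 + 2·R1.
R2 ← R2 / (7).
R1 ← R1 − 1·R2.
Reading off the reduced rows gives x = -2, y = -2.

x = -2, y = -2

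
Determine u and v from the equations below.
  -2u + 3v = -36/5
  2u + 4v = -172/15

u = -2/5, v = -8/3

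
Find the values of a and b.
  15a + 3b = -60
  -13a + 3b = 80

Row-reduce the augmented matrix:
R1 ← R1 / (15).
R2 ← R2 + 13·R1.
R2 ← R2 / (28/5).
R1 ← R1 − 1/5·R2.
Reading off the reduced rows gives a = -5, b = 5.

a = -5, b = 5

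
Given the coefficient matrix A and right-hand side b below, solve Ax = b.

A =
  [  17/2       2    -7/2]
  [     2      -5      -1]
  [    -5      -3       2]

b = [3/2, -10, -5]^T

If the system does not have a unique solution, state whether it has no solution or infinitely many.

no solution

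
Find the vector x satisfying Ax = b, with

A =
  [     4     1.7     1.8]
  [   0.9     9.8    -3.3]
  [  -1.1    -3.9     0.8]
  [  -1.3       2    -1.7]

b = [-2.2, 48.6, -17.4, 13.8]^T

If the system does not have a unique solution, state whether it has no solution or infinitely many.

x_1 = -4, x_2 = 6, x_3 = 2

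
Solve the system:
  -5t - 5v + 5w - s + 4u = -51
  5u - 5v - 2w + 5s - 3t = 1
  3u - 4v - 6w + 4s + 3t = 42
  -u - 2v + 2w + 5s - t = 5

Row-reduce:
R1 ← R1 / (4).
R2 ← R2 − 5·R1.
R3 ← R3 − 3·R1.
R4 ← R4 + 1·R1.
R2 ← R2 / (5/4).
R1 ← R1 + 5/4·R2.
R3 ← R3 + 1/4·R2.
R4 ← R4 + 13/4·R2.
R3 ← R3 / (-57/5).
R1 ← R1 + 7·R3.
R2 ← R2 + 33/5·R3.
R4 ← R4 + 91/5·R3.
R4 ← R4 / (217/19).
R1 ← R1 − 44/19·R4.
R2 ← R2 − 29/19·R4.
R3 ← R3 + 10/19·R4.
Rank is 4 with 5 unknowns, leaving t free.

infinitely many solutions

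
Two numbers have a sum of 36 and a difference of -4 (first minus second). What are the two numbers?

Let x = first number, y = second number.
  x + y = 36
  x - y = -4
Row-reduce the augmented matrix:
R2 ← R2 − 1·R1.
R2 ← R2 / (-2).
R1 ← R1 − 1·R2.
Reading off the reduced rows gives x = 16, y = 20.

first number: 16, second number: 20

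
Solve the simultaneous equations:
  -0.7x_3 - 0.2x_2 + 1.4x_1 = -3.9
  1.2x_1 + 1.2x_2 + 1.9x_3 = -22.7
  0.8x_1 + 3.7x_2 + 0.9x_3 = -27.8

Row-reduce the augmented matrix:
R1 ← R1 / (7/5).
R2 ← R2 − 6/5·R1.
R3 ← R3 − 4/5·R1.
R2 ← R2 / (48/35).
R1 ← R1 + 1/7·R2.
R3 ← R3 − 267/70·R2.
R3 ← R3 / (-1809/320).
R1 ← R1 + 23/96·R3.
R2 ← R2 − 175/96·R3.
Reading off the reduced rows gives x_1 = -6, x_2 = -5, x_3 = -5.

x_1 = -6, x_2 = -5, x_3 = -5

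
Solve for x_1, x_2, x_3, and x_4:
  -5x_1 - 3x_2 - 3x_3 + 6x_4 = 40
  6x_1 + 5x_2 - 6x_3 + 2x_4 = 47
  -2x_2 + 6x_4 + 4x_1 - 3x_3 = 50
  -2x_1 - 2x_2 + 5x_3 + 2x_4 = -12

x_1 = 1, x_2 = 1, x_3 = -4, x_4 = 6

Row-reduce the augmented matrix:
R1 ← R1 / (-5).
R2 ← R2 − 6·R1.
R3 ← R3 − 4·R1.
R4 ← R4 + 2·R1.
R2 ← R2 / (7/5).
R1 ← R1 − 3/5·R2.
R3 ← R3 + 22/5·R2.
R4 ← R4 + 4/5·R2.
R3 ← R3 / (-249/7).
R1 ← R1 − 33/7·R3.
R2 ← R2 + 48/7·R3.
R4 ← R4 − 5/7·R3.
R4 ← R4 / (1408/249).
R1 ← R1 − 10/83·R4.
R2 ← R2 + 90/83·R4.
R3 ← R3 + 278/249·R4.
Reading off the reduced rows gives x_1 = 1, x_2 = 1, x_3 = -4, x_4 = 6.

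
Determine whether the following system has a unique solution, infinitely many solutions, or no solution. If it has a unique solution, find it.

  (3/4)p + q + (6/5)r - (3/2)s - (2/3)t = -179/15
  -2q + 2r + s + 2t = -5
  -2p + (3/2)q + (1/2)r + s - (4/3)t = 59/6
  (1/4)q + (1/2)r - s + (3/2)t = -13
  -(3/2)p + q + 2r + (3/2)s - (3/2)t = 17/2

Row-reduce the augmented matrix:
R1 ← R1 / (3/4).
R3 ← R3 + 2·R1.
R5 ← R5 + 3/2·R1.
R2 ← R2 / (-2).
R1 ← R1 − 4/3·R2.
R3 ← R3 − 25/6·R2.
R4 ← R4 − 1/4·R2.
R5 ← R5 − 3·R2.
R3 ← R3 / (118/15).
R1 ← R1 − 44/15·R3.
R2 ← R2 + 1·R3.
R4 ← R4 − 3/4·R3.
R5 ← R5 − 37/5·R3.
R4 ← R4 / (-1487/1888).
R1 ← R1 + 117/118·R4.
R2 ← R2 + 291/472·R4.
R3 ← R3 + 55/472·R4.
R5 ← R5 − 407/472·R4.
R5 ← R5 / (2913/2974).
R1 ← R1 + 3012/1487·R5.
R2 ← R2 + 9622/4461·R5.
R3 ← R3 + 490/4461·R5.
R4 ← R4 + 3114/1487·R5.
Reading off the reduced rows gives p = -2, q = -2, r = -3, s = 5, t = -4.

p = -2, q = -2, r = -3, s = 5, t = -4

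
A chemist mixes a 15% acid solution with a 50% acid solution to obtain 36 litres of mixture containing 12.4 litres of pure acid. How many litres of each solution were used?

Let a = litres of solution A, b = litres of solution B.
  a + b = 36
  (3/20)a + (1/2)b = 62/5
Row-reduce the augmented matrix:
R2 ← R2 − 3/20·R1.
R2 ← R2 / (7/20).
R1 ← R1 − 1·R2.
Reading off the reduced rows gives a = 16, b = 20.

litres of solution A: 16, litres of solution B: 20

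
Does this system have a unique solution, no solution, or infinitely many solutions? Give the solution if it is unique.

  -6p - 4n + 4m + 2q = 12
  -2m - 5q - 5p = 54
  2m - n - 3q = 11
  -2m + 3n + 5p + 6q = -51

Row-reduce the augmented matrix:
R1 ← R1 / (4).
R2 ← R2 + 2·R1.
R3 ← R3 − 2·R1.
R4 ← R4 + 2·R1.
R2 ← R2 / (-2).
R1 ← R1 + 1·R2.
R3 ← R3 − 1·R2.
R4 ← R4 − 1·R2.
R3 ← R3 / (-1).
R1 ← R1 − 5/2·R3.
R2 ← R2 − 4·R3.
R4 ← R4 + 2·R3.
R4 ← R4 / (17).
R1 ← R1 + 25/2·R4.
R2 ← R2 + 22·R4.
R3 ← R3 − 6·R4.
Reading off the reduced rows gives m = -2, n = 0, p = -5, q = -5.

m = -2, n = 0, p = -5, q = -5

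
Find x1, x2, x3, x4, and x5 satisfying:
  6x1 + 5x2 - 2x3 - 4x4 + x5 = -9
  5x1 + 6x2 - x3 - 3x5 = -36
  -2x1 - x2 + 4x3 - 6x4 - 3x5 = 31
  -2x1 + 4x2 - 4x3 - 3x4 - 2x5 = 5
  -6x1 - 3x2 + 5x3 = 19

x1 = -2, x2 = -4, x3 = -1, x4 = -5, x5 = 1

Row-reduce the augmented matrix:
R1 ← R1 / (6).
R2 ← R2 − 5·R1.
R3 ← R3 + 2·R1.
R4 ← R4 + 2·R1.
R5 ← R5 + 6·R1.
R2 ← R2 / (11/6).
R1 ← R1 − 5/6·R2.
R3 ← R3 − 2/3·R2.
R4 ← R4 − 17/3·R2.
R5 ← R5 − 2·R2.
R3 ← R3 / (34/11).
R1 ← R1 + 7/11·R3.
R2 ← R2 − 4/11·R3.
R4 ← R4 + 74/11·R3.
R5 ← R5 − 25/11·R3.
R4 ← R4 / (-565/17).
R1 ← R1 + 67/17·R4.
R2 ← R2 − 48/17·R4.
R3 ← R3 + 47/17·R4.
R5 ← R5 + 23/17·R4.
R5 ← R5 / (3286/565).
R1 ← R1 − 434/565·R5.
R2 ← R2 + 741/565·R5.
R3 ← R3 + 581/565·R5.
R4 ← R4 + 126/565·R5.
Reading off the reduced rows gives x1 = -2, x2 = -4, x3 = -1, x4 = -5, x5 = 1.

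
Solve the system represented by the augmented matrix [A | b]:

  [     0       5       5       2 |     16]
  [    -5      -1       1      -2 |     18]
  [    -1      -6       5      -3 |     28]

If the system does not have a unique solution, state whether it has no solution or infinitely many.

Row-reduce:
Swap R1 and R2.
R1 ← R1 / (-5).
R3 ← R3 + 1·R1.
R2 ← R2 / (5).
R1 ← R1 − 1/5·R2.
R3 ← R3 + 29/5·R2.
R3 ← R3 / (53/5).
R1 ← R1 + 2/5·R3.
R2 ← R2 − 1·R3.
Rank is 3 with 4 unknowns, leaving x_4 free.

infinitely many solutions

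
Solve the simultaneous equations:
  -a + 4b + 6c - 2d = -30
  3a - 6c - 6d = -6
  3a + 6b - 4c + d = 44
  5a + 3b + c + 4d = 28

a = 0, b = 3, c = -5, d = 6

Row-reduce the augmented matrix:
R1 ← R1 / (-1).
R2 ← R2 − 3·R1.
R3 ← R3 − 3·R1.
R4 ← R4 − 5·R1.
R2 ← R2 / (12).
R1 ← R1 + 4·R2.
R3 ← R3 − 18·R2.
R4 ← R4 − 23·R2.
R3 ← R3 / (-4).
R1 ← R1 + 2·R3.
R2 ← R2 − 1·R3.
R4 ← R4 − 8·R3.
R4 ← R4 / (43).
R1 ← R1 + 17/2·R4.
R2 ← R2 − 9/4·R4.
R3 ← R3 + 13/4·R4.
Reading off the reduced rows gives a = 0, b = 3, c = -5, d = 6.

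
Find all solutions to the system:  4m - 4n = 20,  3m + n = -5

m = 0, n = -5

From equation 2: n = -5 − 3·m.
Substitute into equation 1 and solve: m = 0.
Then n = -5.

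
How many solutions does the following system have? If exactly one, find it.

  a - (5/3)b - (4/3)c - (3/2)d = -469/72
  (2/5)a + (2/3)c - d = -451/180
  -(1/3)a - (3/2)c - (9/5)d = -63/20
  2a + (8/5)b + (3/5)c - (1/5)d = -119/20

a = -3, b = 0, c = 2/3, d = 7/4

Row-reduce the augmented matrix:
R2 ← R2 − 2/5·R1.
R3 ← R3 + 1/3·R1.
R4 ← R4 − 2·R1.
R2 ← R2 / (2/3).
R1 ← R1 + 5/3·R2.
R3 ← R3 + 5/9·R2.
R4 ← R4 − 74/15·R2.
R3 ← R3 / (-17/18).
R1 ← R1 − 5/3·R3.
R2 ← R2 − 9/5·R3.
R4 ← R4 + 421/75·R3.
R4 ← R4 / (45499/2125).
R1 ← R1 + 243/34·R4.
R2 ← R2 + 2388/425·R4.
R3 ← R3 − 237/85·R4.
Reading off the reduced rows gives a = -3, b = 0, c = 2/3, d = 7/4.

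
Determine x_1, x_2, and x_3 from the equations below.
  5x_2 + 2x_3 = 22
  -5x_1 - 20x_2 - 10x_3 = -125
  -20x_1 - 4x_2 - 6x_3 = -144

Row-reduce the augmented matrix:
Swap R1 and R2.
R1 ← R1 / (-5).
R3 ← R3 + 20·R1.
R2 ← R2 / (5).
R1 ← R1 − 4·R2.
R3 ← R3 − 76·R2.
R3 ← R3 / (18/5).
R1 ← R1 − 2/5·R3.
R2 ← R2 − 2/5·R3.
Reading off the reduced rows gives x_1 = 5, x_2 = 2, x_3 = 6.

x_1 = 5, x_2 = 2, x_3 = 6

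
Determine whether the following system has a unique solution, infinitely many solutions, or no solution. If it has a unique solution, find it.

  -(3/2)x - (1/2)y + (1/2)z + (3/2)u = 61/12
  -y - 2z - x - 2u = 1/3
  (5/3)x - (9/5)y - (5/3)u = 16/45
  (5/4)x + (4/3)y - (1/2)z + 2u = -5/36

x = -2/3, y = -8/3, z = -1/2, u = 2

Row-reduce the augmented matrix:
R1 ← R1 / (-3/2).
R2 ← R2 + 1·R1.
R3 ← R3 − 5/3·R1.
R4 ← R4 − 5/4·R1.
R2 ← R2 / (-2/3).
R1 ← R1 − 1/3·R2.
R3 ← R3 + 106/45·R2.
R4 ← R4 − 11/12·R2.
R3 ← R3 / (44/5).
R1 ← R1 + 3/2·R3.
R2 ← R2 − 7/2·R3.
R4 ← R4 + 79/24·R3.
R4 ← R4 / (3263/1056).
R1 ← R1 + 61/88·R4.
R2 ← R2 − 25/88·R4.
R3 ← R3 − 53/44·R4.
Reading off the reduced rows gives x = -2/3, y = -8/3, z = -1/2, u = 2.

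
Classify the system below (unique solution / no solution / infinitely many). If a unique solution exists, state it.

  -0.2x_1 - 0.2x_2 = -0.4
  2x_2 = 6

Row-reduce the augmented matrix:
R1 ← R1 / (-1/5).
R2 ← R2 / (2).
R1 ← R1 − 1·R2.
Reading off the reduced rows gives x_1 = -1, x_2 = 3.

x_1 = -1, x_2 = 3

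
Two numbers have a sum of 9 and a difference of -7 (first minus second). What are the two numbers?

Let x = first number, y = second number.
  x + y = 9
  x - y = -7
From equation 1: x = 9 − y.
Substitute into equation 2 and solve: y = 8.
Then x = 1.

first number: 1, second number: 8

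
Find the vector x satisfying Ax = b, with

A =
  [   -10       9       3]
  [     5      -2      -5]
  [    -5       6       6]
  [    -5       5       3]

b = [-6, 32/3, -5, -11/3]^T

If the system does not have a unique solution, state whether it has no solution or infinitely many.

x_1 = 9/5, x_2 = 5/3, x_3 = -1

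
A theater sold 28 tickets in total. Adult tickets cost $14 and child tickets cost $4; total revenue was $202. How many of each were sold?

Let a = adult tickets, c = child tickets.
  a + c = 28
  14a + 4c = 202
Row-reduce the augmented matrix:
R2 ← R2 − 14·R1.
R2 ← R2 / (-10).
R1 ← R1 − 1·R2.
Reading off the reduced rows gives a = 9, c = 19.

adult tickets: 9, child tickets: 19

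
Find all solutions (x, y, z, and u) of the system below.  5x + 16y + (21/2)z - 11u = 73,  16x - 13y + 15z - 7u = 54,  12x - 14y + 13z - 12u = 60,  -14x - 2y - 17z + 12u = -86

Row-reduce:
R1 ← R1 / (5).
R2 ← R2 − 16·R1.
R3 ← R3 − 12·R1.
R4 ← R4 + 14·R1.
R2 ← R2 / (-321/5).
R1 ← R1 − 16/5·R2.
R3 ← R3 + 262/5·R2.
R4 ← R4 − 214/5·R2.
R3 ← R3 / (319/107).
R1 ← R1 − 251/214·R3.
R2 ← R2 − 31/107·R3.
Row 4 reduces to 0 = -4/3, a contradiction. The system is inconsistent.

no solution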